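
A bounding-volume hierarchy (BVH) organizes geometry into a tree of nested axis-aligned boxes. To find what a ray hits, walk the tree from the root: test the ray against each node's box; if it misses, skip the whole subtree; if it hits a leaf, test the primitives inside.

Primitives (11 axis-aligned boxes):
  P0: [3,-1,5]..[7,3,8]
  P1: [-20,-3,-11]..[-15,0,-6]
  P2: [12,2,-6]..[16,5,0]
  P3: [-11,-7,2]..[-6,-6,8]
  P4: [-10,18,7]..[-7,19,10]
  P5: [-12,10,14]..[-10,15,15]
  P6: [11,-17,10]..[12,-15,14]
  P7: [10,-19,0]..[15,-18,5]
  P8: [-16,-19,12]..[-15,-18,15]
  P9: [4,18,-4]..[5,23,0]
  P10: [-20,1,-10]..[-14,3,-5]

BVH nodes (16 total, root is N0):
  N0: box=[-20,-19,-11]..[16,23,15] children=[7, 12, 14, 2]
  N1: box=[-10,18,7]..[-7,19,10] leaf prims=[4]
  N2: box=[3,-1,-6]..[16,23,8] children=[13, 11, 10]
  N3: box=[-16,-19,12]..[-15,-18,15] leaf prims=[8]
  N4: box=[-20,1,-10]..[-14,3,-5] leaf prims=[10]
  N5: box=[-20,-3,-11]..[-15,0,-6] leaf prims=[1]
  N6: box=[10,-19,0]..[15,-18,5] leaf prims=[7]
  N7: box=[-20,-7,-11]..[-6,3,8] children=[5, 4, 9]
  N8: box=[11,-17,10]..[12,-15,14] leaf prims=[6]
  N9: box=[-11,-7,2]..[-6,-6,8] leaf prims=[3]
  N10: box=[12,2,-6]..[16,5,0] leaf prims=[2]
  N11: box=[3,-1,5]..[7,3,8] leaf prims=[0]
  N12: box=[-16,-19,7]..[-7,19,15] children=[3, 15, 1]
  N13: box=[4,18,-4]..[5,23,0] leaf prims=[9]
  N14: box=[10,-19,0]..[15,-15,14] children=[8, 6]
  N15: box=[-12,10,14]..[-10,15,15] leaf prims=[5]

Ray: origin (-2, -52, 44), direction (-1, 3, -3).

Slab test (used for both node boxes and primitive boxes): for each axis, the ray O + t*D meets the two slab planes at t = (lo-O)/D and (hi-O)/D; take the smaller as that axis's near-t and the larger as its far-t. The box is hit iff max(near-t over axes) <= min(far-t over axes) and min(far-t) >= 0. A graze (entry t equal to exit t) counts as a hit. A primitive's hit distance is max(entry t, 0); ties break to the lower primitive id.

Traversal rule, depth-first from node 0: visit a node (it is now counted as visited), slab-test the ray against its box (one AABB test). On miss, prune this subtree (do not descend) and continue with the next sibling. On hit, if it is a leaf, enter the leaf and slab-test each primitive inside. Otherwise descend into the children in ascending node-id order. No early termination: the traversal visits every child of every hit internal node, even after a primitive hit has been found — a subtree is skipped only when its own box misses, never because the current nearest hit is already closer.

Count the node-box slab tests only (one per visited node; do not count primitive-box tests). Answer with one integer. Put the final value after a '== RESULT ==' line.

Traverse from the root:
N0 x:[-18,18] y:[11,25] z:[29/3,55/3] -> hit [11,18], descend [2, 7, 12, 14]
  N2 x:[-18,-5] y:[17,25] z:[12,50/3] -> miss, prune
  N7 x:[4,18] y:[15,55/3] z:[12,55/3] -> hit [15,18], descend [4, 5, 9]
    N4 x:[12,18] y:[53/3,55/3] z:[49/3,18] -> hit [53/3,18] leaf, test {P10@t=53/3}
    N5 x:[13,18] y:[49/3,52/3] z:[50/3,55/3] -> hit [50/3,52/3] leaf, test {P1@t=50/3}
    N9 x:[4,9] y:[15,46/3] z:[12,14] -> miss, prune
  N12 x:[5,14] y:[11,71/3] z:[29/3,37/3] -> hit [11,37/3], descend [1, 3, 15]
    N1 x:[5,8] y:[70/3,71/3] z:[34/3,37/3] -> miss, prune
    N3 x:[13,14] y:[11,34/3] z:[29/3,32/3] -> miss, prune
    N15 x:[8,10] y:[62/3,67/3] z:[29/3,10] -> miss, prune
  N14 x:[-17,-12] y:[11,37/3] z:[10,44/3] -> miss, prune

11 AABB tests over nodes [0, 2, 7, 4, 5, 9, 12, 1, 3, 15, 14]; 2 leaves entered; closest P1.

== RESULT ==
11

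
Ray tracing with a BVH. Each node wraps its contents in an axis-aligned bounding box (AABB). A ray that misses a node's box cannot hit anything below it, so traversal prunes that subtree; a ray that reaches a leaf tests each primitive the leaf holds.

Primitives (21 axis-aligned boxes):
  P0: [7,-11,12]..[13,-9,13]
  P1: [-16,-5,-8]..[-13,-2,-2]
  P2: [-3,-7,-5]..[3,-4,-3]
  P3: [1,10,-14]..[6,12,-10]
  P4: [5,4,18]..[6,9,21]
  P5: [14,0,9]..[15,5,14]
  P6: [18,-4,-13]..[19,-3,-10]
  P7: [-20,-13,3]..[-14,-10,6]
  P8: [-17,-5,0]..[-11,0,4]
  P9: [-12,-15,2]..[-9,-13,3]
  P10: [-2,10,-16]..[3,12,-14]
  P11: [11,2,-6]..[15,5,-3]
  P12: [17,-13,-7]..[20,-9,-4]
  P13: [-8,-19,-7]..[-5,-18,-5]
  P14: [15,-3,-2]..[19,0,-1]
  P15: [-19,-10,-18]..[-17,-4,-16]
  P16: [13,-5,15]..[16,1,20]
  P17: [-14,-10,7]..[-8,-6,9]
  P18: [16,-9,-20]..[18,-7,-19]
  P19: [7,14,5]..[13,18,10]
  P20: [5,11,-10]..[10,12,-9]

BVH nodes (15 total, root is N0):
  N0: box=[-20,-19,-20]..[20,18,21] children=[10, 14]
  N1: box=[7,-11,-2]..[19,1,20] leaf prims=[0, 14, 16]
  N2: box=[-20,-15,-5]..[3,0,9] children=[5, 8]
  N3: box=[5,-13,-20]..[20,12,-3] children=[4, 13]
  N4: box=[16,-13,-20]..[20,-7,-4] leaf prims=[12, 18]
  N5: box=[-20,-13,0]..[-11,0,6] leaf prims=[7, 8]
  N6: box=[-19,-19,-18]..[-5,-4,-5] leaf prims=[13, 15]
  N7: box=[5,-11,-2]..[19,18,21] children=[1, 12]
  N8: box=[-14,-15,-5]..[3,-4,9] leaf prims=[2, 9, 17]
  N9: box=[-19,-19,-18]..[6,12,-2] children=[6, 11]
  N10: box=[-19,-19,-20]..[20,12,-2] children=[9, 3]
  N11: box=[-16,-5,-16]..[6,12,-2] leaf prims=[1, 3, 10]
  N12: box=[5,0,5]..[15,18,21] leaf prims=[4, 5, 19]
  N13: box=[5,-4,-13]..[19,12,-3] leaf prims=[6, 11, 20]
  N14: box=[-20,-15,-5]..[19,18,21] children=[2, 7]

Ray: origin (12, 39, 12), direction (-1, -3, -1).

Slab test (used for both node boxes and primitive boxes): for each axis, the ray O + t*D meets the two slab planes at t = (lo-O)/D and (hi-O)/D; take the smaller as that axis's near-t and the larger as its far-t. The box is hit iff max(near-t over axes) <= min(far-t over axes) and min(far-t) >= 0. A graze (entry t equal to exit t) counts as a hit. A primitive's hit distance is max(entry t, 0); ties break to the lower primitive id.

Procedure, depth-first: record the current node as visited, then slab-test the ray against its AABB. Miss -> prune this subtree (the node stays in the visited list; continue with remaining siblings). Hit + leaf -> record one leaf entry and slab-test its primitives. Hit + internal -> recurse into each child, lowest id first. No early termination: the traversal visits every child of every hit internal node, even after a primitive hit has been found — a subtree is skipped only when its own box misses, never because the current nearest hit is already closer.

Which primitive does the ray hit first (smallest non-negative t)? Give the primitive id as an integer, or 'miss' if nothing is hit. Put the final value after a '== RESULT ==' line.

Traverse from the root:
N0 x:[-8,32] y:[7,58/3] z:[-9,32] -> hit [7,58/3], descend [10, 14]
  N10 x:[-8,31] y:[9,58/3] z:[14,32] -> hit [14,58/3], descend [3, 9]
    N3 x:[-8,7] y:[9,52/3] z:[15,32] -> miss, prune
    N9 x:[6,31] y:[9,58/3] z:[14,30] -> hit [14,58/3], descend [6, 11]
      N6 x:[17,31] y:[43/3,58/3] z:[17,30] -> hit [17,58/3] leaf, test {P13@t=19, P15(miss)}
      N11 x:[6,28] y:[9,44/3] z:[14,28] -> hit [14,44/3] leaf, test {P1(miss), P3(miss), P10(miss)}
  N14 x:[-7,32] y:[7,18] z:[-9,17] -> hit [7,17], descend [2, 7]
    N2 x:[9,32] y:[13,18] z:[3,17] -> hit [13,17], descend [5, 8]
      N5 x:[23,32] y:[13,52/3] z:[6,12] -> miss, prune
      N8 x:[9,26] y:[43/3,18] z:[3,17] -> hit [43/3,17] leaf, test {P2@t=15, P9(miss), P17(miss)}
    N7 x:[-7,7] y:[7,50/3] z:[-9,14] -> hit [7,7], descend [1, 12]
      N1 x:[-7,5] y:[38/3,50/3] z:[-8,14] -> miss, prune
      N12 x:[-3,7] y:[7,13] z:[-9,7] -> hit [7,7] leaf, test {P4(miss), P5(miss), P19(miss)}

13 AABB tests over nodes [0, 10, 3, 9, 6, 11, 14, 2, 5, 8, 7, 1, 12]; 4 leaves entered; closest P2.

== RESULT ==
2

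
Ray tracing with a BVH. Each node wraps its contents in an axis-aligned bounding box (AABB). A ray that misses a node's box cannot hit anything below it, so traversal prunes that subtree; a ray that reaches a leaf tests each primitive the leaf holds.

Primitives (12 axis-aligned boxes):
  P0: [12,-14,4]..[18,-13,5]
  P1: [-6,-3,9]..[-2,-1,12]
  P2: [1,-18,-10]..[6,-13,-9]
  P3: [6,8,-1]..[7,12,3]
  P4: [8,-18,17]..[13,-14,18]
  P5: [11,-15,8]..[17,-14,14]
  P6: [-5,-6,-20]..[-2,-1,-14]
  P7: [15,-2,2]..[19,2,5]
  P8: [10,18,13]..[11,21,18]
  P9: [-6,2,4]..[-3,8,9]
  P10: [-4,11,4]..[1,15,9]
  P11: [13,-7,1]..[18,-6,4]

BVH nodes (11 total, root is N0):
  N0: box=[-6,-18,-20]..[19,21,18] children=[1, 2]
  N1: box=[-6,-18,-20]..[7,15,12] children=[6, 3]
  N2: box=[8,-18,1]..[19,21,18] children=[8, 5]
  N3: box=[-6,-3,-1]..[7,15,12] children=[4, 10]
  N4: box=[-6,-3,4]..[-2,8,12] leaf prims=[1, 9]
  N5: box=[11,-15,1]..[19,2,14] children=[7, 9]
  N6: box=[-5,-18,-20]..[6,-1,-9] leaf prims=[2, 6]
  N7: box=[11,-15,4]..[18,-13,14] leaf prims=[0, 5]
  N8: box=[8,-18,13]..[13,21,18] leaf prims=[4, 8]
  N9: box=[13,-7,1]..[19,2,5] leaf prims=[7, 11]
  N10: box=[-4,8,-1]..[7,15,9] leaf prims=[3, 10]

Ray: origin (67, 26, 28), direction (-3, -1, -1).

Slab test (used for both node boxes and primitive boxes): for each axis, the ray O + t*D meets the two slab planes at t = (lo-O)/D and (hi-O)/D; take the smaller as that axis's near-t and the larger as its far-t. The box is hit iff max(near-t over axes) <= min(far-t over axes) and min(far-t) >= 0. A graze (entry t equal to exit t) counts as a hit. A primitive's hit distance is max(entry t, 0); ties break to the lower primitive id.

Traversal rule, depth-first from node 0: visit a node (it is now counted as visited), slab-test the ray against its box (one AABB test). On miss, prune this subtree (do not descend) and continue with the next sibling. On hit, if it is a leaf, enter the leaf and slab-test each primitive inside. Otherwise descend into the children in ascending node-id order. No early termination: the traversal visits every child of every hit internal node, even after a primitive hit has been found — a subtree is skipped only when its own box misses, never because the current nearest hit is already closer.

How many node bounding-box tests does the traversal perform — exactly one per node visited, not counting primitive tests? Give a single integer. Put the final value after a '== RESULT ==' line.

Walk:
N0 x:[16,73/3] y:[5,44] z:[10,48] -> hit [16,73/3], descend [1, 2]
  N1 x:[20,73/3] y:[11,44] z:[16,48] -> hit [20,73/3], descend [3, 6]
    N3 x:[20,73/3] y:[11,29] z:[16,29] -> hit [20,73/3], descend [4, 10]
      N4 x:[23,73/3] y:[18,29] z:[16,24] -> hit [23,24] leaf, test {P1(miss), P9@t=70/3}
      N10 x:[20,71/3] y:[11,18] z:[19,29] -> miss, prune
    N6 x:[61/3,24] y:[27,44] z:[37,48] -> miss, prune
  N2 x:[16,59/3] y:[5,44] z:[10,27] -> hit [16,59/3], descend [5, 8]
    N5 x:[16,56/3] y:[24,41] z:[14,27] -> miss, prune
    N8 x:[18,59/3] y:[5,44] z:[10,15] -> miss, prune

Visited [0, 1, 3, 4, 10, 6, 2, 5, 8]. Tests: 9 box, 1 leaf. Nearest: P9.

== RESULT ==
9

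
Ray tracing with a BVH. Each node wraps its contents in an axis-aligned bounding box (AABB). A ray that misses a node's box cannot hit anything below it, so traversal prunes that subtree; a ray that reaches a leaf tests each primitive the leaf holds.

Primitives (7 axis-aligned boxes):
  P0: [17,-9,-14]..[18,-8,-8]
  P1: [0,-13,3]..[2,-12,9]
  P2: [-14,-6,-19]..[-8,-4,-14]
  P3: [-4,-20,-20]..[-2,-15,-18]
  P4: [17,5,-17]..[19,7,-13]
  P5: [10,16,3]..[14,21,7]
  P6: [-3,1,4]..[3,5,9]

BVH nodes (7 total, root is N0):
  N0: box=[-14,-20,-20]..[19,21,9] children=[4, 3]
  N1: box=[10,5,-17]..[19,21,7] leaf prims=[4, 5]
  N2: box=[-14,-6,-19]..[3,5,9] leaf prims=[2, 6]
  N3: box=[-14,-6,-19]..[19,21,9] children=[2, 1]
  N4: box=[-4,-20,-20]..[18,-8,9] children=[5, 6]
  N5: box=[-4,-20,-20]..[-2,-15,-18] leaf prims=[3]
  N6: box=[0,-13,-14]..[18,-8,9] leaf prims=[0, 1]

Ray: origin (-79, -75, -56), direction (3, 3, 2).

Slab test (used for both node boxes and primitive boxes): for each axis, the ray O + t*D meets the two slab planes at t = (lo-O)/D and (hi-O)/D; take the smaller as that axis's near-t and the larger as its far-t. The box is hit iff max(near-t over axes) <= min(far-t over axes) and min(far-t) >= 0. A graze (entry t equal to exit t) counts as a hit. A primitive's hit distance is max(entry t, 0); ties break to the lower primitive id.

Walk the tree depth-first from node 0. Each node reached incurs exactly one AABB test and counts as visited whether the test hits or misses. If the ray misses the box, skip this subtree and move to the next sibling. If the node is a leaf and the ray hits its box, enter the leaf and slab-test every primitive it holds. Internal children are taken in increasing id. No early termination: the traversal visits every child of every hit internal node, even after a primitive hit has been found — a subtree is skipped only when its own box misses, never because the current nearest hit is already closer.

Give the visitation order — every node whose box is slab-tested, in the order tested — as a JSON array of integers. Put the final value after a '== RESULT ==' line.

Trace the traversal:
N0 x:[65/3,98/3] y:[55/3,32] z:[18,65/2] -> hit [65/3,32], descend [3, 4]
  N3 x:[65/3,98/3] y:[23,32] z:[37/2,65/2] -> hit [23,32], descend [1, 2]
    N1 x:[89/3,98/3] y:[80/3,32] z:[39/2,63/2] -> hit [89/3,63/2] leaf, test {P4(miss), P5@t=91/3}
    N2 x:[65/3,82/3] y:[23,80/3] z:[37/2,65/2] -> hit [23,80/3] leaf, test {P2(miss), P6(miss)}
  N4 x:[25,97/3] y:[55/3,67/3] z:[18,65/2] -> miss, prune

Visited [0, 3, 1, 2, 4]. Tests: 5 box, 2 leaf. Nearest: P5.

== RESULT ==
[0, 3, 1, 2, 4]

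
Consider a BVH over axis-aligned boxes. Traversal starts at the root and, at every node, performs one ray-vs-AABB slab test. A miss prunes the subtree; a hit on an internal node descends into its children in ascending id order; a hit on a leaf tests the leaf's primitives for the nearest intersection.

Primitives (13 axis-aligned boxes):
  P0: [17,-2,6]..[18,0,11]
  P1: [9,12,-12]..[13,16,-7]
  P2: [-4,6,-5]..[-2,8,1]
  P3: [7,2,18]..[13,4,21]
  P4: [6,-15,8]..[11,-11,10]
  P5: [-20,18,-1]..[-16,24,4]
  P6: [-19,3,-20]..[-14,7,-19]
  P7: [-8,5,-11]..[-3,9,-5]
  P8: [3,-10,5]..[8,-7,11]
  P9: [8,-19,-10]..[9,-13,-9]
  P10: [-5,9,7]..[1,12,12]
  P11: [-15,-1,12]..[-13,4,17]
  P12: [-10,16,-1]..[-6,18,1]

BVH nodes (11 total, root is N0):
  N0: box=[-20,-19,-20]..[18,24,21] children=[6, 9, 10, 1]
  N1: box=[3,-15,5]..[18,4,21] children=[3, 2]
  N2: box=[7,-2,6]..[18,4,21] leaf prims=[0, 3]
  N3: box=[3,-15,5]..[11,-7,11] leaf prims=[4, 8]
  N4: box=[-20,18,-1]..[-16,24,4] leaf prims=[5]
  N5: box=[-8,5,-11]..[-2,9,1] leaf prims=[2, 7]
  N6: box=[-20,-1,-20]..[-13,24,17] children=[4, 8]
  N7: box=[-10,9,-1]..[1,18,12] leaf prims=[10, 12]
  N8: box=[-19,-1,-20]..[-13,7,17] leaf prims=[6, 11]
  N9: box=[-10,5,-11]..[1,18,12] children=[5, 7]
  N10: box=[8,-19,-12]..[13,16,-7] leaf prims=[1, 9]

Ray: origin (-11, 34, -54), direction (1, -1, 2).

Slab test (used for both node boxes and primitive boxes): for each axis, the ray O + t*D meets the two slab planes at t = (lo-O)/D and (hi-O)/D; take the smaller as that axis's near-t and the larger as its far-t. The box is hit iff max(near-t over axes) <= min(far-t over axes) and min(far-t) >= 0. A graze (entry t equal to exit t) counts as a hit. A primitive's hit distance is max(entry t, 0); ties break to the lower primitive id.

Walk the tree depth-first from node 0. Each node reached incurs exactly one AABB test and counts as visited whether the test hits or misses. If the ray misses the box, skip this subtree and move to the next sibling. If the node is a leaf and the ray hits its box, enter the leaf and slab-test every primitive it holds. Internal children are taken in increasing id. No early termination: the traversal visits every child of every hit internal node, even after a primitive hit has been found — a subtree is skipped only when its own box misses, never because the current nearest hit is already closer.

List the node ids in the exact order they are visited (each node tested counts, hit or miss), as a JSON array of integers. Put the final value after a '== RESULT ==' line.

Walk:
N0 x:[-9,29] y:[10,53] z:[17,75/2] -> hit [17,29], descend [1, 6, 9, 10]
  N1 x:[14,29] y:[30,49] z:[59/2,75/2] -> miss, prune
  N6 x:[-9,-2] y:[10,35] z:[17,71/2] -> miss, prune
  N9 x:[1,12] y:[16,29] z:[43/2,33] -> miss, prune
  N10 x:[19,24] y:[18,53] z:[21,47/2] -> hit [21,47/2] leaf, test {P1@t=21, P9(miss)}

5 AABB tests over nodes [0, 1, 6, 9, 10]; 1 leaf entered; closest P1.

== RESULT ==
[0, 1, 6, 9, 10]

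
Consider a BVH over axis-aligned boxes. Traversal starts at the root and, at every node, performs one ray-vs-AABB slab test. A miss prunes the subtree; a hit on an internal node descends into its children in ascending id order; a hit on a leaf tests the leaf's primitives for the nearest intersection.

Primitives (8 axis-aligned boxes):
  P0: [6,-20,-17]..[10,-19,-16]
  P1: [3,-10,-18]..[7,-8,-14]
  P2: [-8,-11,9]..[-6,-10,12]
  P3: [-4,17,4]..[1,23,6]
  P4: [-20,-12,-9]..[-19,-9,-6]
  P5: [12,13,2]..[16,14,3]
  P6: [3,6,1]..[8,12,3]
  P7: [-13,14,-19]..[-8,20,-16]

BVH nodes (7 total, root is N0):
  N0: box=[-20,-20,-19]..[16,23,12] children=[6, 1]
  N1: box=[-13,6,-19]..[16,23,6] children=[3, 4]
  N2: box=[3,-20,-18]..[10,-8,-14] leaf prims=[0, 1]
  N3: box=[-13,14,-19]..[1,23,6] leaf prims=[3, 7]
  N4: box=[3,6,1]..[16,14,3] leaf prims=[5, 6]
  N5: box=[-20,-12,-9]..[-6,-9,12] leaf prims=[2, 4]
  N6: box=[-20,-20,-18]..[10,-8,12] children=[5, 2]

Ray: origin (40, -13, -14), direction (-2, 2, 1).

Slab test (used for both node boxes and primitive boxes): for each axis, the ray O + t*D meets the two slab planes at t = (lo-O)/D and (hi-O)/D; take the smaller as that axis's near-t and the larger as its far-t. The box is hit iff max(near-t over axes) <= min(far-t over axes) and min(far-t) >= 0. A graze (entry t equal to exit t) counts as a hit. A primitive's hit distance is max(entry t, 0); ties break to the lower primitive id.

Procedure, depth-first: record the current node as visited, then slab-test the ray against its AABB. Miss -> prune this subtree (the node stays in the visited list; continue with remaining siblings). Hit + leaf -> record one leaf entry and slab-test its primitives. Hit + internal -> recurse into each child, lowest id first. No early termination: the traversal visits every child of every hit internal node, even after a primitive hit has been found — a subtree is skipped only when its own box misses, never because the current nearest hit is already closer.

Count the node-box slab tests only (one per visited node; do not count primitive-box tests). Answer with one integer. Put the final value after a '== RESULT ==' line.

Walk:
N0 x:[12,30] y:[-7/2,18] z:[-5,26] -> hit [12,18], descend [1, 6]
  N1 x:[12,53/2] y:[19/2,18] z:[-5,20] -> hit [12,18], descend [3, 4]
    N3 x:[39/2,53/2] y:[27/2,18] z:[-5,20] -> miss, prune
    N4 x:[12,37/2] y:[19/2,27/2] z:[15,17] -> miss, prune
  N6 x:[15,30] y:[-7/2,5/2] z:[-4,26] -> miss, prune

order=[0, 1, 3, 4, 6]  |boxes|=5  |leaves|=0  hit=miss

== RESULT ==
5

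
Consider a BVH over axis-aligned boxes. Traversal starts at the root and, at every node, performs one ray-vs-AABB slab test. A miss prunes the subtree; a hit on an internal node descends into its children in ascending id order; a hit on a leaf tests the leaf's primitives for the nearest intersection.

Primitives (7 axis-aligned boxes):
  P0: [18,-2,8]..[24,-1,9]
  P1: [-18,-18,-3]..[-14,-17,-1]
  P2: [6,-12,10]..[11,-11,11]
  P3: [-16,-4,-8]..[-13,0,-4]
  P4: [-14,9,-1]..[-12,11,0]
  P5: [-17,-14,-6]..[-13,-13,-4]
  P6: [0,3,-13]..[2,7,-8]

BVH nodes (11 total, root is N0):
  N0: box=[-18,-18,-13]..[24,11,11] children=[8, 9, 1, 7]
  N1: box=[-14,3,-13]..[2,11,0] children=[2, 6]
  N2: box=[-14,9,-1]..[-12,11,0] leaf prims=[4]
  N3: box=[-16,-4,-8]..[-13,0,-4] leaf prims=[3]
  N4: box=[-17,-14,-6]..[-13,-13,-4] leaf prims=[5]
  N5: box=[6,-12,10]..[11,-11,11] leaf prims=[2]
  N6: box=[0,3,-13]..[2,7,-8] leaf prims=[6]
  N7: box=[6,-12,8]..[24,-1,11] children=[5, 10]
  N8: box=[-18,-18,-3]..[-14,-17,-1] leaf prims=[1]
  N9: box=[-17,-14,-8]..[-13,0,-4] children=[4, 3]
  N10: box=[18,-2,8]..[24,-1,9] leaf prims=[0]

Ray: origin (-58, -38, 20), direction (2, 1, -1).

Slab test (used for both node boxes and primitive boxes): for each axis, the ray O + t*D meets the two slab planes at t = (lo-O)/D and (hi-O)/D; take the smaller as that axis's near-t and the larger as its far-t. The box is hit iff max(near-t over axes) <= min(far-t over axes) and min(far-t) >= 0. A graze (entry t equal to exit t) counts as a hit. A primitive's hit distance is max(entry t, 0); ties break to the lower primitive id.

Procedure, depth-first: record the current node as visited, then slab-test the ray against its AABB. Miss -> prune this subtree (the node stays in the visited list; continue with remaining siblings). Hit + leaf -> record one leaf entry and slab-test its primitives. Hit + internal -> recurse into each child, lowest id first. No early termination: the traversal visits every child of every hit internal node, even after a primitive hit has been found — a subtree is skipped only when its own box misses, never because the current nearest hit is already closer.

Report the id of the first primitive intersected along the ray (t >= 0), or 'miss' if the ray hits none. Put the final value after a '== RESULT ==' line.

Traverse from the root:
N0 x:[20,41] y:[20,49] z:[9,33] -> hit [20,33], descend [1, 7, 8, 9]
  N1 x:[22,30] y:[41,49] z:[20,33] -> miss, prune
  N7 x:[32,41] y:[26,37] z:[9,12] -> miss, prune
  N8 x:[20,22] y:[20,21] z:[21,23] -> hit [21,21] leaf, test {P1@t=21}
  N9 x:[41/2,45/2] y:[24,38] z:[24,28] -> miss, prune

Summary -> nodes [0, 1, 7, 8, 9]; box-tests=5; leaf-entries=1; first=P1

== RESULT ==
1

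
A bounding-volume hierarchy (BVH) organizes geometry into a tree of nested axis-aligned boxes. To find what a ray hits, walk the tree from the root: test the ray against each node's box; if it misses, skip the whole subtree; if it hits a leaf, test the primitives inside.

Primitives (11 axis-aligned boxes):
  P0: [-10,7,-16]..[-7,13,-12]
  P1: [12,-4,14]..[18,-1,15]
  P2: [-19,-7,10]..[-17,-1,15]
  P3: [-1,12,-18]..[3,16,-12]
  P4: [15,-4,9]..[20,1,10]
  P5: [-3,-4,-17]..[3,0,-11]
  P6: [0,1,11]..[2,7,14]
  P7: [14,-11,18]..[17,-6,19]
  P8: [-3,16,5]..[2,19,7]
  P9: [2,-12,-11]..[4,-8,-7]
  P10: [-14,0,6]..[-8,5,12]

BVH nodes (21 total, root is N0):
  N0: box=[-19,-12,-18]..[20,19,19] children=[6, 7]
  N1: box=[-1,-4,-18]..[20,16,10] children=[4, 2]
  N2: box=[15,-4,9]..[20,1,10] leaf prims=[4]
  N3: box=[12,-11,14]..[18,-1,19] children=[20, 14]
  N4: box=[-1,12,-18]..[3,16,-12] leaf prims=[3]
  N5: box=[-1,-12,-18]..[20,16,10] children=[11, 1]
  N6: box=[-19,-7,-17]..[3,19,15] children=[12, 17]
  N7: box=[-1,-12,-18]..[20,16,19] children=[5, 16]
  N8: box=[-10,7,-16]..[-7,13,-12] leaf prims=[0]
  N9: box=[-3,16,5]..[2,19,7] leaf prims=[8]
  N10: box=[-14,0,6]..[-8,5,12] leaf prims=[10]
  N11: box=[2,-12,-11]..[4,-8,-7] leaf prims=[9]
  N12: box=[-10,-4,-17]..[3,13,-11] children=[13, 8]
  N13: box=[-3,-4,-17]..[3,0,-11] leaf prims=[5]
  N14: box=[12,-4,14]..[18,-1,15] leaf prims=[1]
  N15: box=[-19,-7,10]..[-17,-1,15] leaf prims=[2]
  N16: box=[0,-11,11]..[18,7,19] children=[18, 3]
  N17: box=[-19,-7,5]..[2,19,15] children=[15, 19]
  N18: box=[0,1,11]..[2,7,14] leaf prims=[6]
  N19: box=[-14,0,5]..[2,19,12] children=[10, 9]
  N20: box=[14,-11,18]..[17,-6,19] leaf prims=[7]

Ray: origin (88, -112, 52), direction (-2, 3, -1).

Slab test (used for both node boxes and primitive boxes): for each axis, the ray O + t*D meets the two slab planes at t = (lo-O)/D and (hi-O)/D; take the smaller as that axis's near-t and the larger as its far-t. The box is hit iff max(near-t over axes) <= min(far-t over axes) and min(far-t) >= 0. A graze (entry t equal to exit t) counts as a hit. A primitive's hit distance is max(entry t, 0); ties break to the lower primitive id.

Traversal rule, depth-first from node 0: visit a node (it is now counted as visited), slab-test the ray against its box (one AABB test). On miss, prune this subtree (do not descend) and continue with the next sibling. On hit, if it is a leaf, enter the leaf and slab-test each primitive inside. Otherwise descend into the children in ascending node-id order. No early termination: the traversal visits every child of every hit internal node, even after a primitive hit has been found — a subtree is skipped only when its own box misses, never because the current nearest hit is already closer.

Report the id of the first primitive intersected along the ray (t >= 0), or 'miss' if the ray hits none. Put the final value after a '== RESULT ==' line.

Traverse from the root:
N0 x:[34,107/2] y:[100/3,131/3] z:[33,70] -> hit [34,131/3], descend [6, 7]
  N6 x:[85/2,107/2] y:[35,131/3] z:[37,69] -> hit [85/2,131/3], descend [12, 17]
    N12 x:[85/2,49] y:[36,125/3] z:[63,69] -> miss, prune
    N17 x:[43,107/2] y:[35,131/3] z:[37,47] -> hit [43,131/3], descend [15, 19]
      N15 x:[105/2,107/2] y:[35,37] z:[37,42] -> miss, prune
      N19 x:[43,51] y:[112/3,131/3] z:[40,47] -> hit [43,131/3], descend [9, 10]
        N9 x:[43,91/2] y:[128/3,131/3] z:[45,47] -> miss, prune
        N10 x:[48,51] y:[112/3,39] z:[40,46] -> miss, prune
  N7 x:[34,89/2] y:[100/3,128/3] z:[33,70] -> hit [34,128/3], descend [5, 16]
    N5 x:[34,89/2] y:[100/3,128/3] z:[42,70] -> hit [42,128/3], descend [1, 11]
      N1 x:[34,89/2] y:[36,128/3] z:[42,70] -> hit [42,128/3], descend [2, 4]
        N2 x:[34,73/2] y:[36,113/3] z:[42,43] -> miss, prune
        N4 x:[85/2,89/2] y:[124/3,128/3] z:[64,70] -> miss, prune
      N11 x:[42,43] y:[100/3,104/3] z:[59,63] -> miss, prune
    N16 x:[35,44] y:[101/3,119/3] z:[33,41] -> hit [35,119/3], descend [3, 18]
      N3 x:[35,38] y:[101/3,37] z:[33,38] -> hit [35,37], descend [14, 20]
        N14 x:[35,38] y:[36,37] z:[37,38] -> hit [37,37] leaf, test {P1@t=37}
        N20 x:[71/2,37] y:[101/3,106/3] z:[33,34] -> miss, prune
      N18 x:[43,44] y:[113/3,119/3] z:[38,41] -> miss, prune

19 AABB tests over nodes [0, 6, 12, 17, 15, 19, 9, 10, 7, 5, 1, 2, 4, 11, 16, 3, 14, 20, 18]; 1 leaf entered; closest P1.

== RESULT ==
1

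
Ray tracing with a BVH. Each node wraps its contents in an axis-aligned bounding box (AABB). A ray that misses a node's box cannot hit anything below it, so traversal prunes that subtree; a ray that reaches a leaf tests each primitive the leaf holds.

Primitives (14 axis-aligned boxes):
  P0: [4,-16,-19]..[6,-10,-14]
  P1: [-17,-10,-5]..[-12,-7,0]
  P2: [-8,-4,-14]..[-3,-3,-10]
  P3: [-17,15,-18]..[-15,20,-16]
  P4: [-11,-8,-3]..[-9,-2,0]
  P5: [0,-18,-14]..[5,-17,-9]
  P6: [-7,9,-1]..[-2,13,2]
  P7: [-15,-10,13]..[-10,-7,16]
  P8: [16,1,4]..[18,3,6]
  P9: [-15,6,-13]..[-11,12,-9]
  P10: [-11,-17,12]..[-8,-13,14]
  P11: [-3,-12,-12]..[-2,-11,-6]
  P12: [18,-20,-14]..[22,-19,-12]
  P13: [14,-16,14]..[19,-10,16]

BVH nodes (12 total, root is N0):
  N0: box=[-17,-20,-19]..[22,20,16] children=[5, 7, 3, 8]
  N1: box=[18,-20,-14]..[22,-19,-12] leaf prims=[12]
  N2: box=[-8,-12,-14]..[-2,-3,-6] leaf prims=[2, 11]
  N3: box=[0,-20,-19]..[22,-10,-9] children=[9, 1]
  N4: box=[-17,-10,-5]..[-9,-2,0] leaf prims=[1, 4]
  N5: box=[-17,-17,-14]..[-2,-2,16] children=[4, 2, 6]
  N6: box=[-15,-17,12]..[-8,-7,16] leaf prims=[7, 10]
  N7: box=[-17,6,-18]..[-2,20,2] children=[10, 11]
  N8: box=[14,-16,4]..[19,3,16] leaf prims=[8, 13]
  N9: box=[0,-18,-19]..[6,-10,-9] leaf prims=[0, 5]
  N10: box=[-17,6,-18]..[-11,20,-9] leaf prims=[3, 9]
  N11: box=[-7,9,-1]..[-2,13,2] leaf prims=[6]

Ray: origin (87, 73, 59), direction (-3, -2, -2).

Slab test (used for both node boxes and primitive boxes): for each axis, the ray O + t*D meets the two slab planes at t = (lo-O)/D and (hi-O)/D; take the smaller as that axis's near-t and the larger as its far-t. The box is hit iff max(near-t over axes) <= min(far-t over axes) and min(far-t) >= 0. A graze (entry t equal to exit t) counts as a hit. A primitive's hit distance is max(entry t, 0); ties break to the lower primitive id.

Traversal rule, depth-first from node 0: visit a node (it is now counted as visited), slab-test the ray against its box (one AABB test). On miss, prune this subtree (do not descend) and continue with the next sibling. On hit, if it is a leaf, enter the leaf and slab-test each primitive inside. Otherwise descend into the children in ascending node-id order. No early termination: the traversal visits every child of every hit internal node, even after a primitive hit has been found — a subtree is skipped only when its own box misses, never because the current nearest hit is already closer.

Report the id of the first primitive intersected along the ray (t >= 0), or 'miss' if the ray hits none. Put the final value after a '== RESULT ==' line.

Trace the traversal:
N0 x:[65/3,104/3] y:[53/2,93/2] z:[43/2,39] -> hit [53/2,104/3], descend [3, 5, 7, 8]
  N3 x:[65/3,29] y:[83/2,93/2] z:[34,39] -> miss, prune
  N5 x:[89/3,104/3] y:[75/2,45] z:[43/2,73/2] -> miss, prune
  N7 x:[89/3,104/3] y:[53/2,67/2] z:[57/2,77/2] -> hit [89/3,67/2], descend [10, 11]
    N10 x:[98/3,104/3] y:[53/2,67/2] z:[34,77/2] -> miss, prune
    N11 x:[89/3,94/3] y:[30,32] z:[57/2,30] -> hit [30,30] leaf, test {P6@t=30}
  N8 x:[68/3,73/3] y:[35,89/2] z:[43/2,55/2] -> miss, prune

Visited [0, 3, 5, 7, 10, 11, 8]. Tests: 7 box, 1 leaf. Nearest: P6.

== RESULT ==
6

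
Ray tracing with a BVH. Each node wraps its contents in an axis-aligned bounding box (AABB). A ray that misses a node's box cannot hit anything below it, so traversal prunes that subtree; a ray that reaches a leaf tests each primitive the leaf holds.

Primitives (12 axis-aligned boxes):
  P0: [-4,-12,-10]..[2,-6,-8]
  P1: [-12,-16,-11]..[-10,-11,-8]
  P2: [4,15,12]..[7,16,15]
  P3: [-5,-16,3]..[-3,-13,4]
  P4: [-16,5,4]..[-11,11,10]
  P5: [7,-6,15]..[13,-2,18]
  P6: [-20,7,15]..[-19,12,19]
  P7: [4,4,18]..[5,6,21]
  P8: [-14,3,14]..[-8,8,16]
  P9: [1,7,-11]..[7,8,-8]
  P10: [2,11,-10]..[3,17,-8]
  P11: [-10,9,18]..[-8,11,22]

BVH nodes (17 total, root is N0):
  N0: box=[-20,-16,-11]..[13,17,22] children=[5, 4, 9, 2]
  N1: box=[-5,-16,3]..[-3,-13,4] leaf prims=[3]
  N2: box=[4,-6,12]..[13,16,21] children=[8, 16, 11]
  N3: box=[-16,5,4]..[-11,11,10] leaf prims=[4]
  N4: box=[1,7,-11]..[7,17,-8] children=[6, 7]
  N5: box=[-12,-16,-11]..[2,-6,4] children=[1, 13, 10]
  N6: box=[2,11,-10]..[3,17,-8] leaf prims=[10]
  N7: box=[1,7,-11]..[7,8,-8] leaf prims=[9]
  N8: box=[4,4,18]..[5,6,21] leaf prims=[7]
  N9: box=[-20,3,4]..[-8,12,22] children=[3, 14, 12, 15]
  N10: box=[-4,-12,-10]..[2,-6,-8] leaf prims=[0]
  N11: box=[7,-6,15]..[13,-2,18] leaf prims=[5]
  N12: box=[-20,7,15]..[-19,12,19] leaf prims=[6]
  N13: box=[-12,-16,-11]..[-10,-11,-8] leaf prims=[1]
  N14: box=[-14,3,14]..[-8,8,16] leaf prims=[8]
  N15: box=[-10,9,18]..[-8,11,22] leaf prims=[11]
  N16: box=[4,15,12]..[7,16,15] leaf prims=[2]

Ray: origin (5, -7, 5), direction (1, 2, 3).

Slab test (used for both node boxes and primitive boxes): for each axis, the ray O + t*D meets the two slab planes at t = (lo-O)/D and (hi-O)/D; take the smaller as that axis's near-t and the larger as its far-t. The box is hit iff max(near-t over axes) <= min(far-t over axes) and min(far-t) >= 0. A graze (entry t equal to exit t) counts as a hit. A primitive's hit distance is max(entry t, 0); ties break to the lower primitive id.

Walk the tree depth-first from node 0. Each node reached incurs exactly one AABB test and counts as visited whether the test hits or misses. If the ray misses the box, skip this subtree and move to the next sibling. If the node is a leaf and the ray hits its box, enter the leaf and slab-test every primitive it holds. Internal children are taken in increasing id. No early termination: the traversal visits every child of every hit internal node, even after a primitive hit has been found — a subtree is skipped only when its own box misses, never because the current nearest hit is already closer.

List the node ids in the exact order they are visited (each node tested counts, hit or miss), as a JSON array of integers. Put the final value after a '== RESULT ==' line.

Traverse from the root:
N0 x:[-25,8] y:[-9/2,12] z:[-16/3,17/3] -> hit [-9/2,17/3], descend [2, 4, 5, 9]
  N2 x:[-1,8] y:[1/2,23/2] z:[7/3,16/3] -> hit [7/3,16/3], descend [8, 11, 16]
    N8 x:[-1,0] y:[11/2,13/2] z:[13/3,16/3] -> miss, prune
    N11 x:[2,8] y:[1/2,5/2] z:[10/3,13/3] -> miss, prune
    N16 x:[-1,2] y:[11,23/2] z:[7/3,10/3] -> miss, prune
  N4 x:[-4,2] y:[7,12] z:[-16/3,-13/3] -> miss, prune
  N5 x:[-17,-3] y:[-9/2,1/2] z:[-16/3,-1/3] -> miss, prune
  N9 x:[-25,-13] y:[5,19/2] z:[-1/3,17/3] -> miss, prune

8 AABB tests over nodes [0, 2, 8, 11, 16, 4, 5, 9]; 0 leaves entered; closest miss.

== RESULT ==
[0, 2, 8, 11, 16, 4, 5, 9]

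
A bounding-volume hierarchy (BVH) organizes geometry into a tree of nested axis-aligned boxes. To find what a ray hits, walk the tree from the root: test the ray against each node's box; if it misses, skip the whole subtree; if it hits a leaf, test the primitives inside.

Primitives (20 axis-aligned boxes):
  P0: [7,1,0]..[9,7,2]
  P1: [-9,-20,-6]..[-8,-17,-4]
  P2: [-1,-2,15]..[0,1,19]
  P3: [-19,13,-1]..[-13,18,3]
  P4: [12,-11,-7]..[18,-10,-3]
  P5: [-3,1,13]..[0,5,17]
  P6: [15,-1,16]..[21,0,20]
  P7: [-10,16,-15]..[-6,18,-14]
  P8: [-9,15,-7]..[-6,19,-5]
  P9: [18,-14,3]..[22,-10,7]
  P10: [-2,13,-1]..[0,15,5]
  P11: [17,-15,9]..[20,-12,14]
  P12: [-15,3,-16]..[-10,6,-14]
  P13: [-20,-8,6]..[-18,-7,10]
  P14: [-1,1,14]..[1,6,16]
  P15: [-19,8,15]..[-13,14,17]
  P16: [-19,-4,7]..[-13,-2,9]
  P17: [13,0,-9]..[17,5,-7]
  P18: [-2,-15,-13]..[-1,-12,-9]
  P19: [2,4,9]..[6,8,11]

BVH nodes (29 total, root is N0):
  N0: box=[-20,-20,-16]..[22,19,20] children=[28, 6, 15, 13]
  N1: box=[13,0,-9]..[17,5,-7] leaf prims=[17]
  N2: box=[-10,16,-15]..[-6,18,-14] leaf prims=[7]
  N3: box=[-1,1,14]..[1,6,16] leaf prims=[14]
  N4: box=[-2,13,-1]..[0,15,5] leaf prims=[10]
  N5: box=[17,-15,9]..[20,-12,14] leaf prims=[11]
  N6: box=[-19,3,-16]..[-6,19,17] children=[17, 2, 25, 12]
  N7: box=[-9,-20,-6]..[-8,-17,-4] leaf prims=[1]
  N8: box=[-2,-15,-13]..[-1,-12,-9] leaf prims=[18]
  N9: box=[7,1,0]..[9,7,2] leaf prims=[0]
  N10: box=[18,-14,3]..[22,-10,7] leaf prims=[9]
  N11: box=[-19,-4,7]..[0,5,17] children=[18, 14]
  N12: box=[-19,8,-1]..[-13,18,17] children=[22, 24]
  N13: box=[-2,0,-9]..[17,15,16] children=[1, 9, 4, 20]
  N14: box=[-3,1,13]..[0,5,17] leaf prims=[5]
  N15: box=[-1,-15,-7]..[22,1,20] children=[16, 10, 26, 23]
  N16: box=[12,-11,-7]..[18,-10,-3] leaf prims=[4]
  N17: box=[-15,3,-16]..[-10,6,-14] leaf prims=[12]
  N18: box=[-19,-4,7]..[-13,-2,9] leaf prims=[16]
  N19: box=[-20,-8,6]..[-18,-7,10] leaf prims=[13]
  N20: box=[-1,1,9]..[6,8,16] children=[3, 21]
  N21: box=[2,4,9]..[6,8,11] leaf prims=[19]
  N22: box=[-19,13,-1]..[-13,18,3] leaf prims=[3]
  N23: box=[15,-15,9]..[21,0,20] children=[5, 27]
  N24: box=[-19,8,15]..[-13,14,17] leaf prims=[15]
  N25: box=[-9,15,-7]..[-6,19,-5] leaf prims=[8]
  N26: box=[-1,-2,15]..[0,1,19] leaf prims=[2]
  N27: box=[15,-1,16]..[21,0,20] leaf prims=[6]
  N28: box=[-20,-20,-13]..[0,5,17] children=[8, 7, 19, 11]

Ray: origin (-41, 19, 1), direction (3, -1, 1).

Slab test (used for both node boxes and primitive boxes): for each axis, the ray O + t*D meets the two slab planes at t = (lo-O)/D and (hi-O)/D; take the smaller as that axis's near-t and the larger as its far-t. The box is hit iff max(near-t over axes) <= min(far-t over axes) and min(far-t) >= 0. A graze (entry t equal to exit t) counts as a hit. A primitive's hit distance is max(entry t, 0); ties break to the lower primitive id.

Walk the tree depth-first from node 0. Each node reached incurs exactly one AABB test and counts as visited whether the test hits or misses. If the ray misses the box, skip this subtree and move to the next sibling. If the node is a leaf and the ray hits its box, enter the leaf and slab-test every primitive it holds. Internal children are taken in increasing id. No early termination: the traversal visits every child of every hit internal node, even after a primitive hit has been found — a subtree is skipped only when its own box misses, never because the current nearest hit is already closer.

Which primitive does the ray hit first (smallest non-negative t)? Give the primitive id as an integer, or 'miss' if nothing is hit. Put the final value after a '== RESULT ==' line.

Walk:
N0 x:[7,21] y:[0,39] z:[-17,19] -> hit [7,19], descend [6, 13, 15, 28]
  N6 x:[22/3,35/3] y:[0,16] z:[-17,16] -> hit [22/3,35/3], descend [2, 12, 17, 25]
    N2 x:[31/3,35/3] y:[1,3] z:[-16,-15] -> miss, prune
    N12 x:[22/3,28/3] y:[1,11] z:[-2,16] -> hit [22/3,28/3], descend [22, 24]
      N22 x:[22/3,28/3] y:[1,6] z:[-2,2] -> miss, prune
      N24 x:[22/3,28/3] y:[5,11] z:[14,16] -> miss, prune
    N17 x:[26/3,31/3] y:[13,16] z:[-17,-15] -> miss, prune
    N25 x:[32/3,35/3] y:[0,4] z:[-8,-6] -> miss, prune
  N13 x:[13,58/3] y:[4,19] z:[-10,15] -> hit [13,15], descend [1, 4, 9, 20]
    N1 x:[18,58/3] y:[14,19] z:[-10,-8] -> miss, prune
    N4 x:[13,41/3] y:[4,6] z:[-2,4] -> miss, prune
    N9 x:[16,50/3] y:[12,18] z:[-1,1] -> miss, prune
    N20 x:[40/3,47/3] y:[11,18] z:[8,15] -> hit [40/3,15], descend [3, 21]
      N3 x:[40/3,14] y:[13,18] z:[13,15] -> hit [40/3,14] leaf, test {P14@t=40/3}
      N21 x:[43/3,47/3] y:[11,15] z:[8,10] -> miss, prune
  N15 x:[40/3,21] y:[18,34] z:[-8,19] -> hit [18,19], descend [10, 16, 23, 26]
    N10 x:[59/3,21] y:[29,33] z:[2,6] -> miss, prune
    N16 x:[53/3,59/3] y:[29,30] z:[-8,-4] -> miss, prune
    N23 x:[56/3,62/3] y:[19,34] z:[8,19] -> hit [19,19], descend [5, 27]
      N5 x:[58/3,61/3] y:[31,34] z:[8,13] -> miss, prune
      N27 x:[56/3,62/3] y:[19,20] z:[15,19] -> hit [19,19] leaf, test {P6@t=19}
    N26 x:[40/3,41/3] y:[18,21] z:[14,18] -> miss, prune
  N28 x:[7,41/3] y:[14,39] z:[-14,16] -> miss, prune

23 AABB tests over nodes [0, 6, 2, 12, 22, 24, 17, 25, 13, 1, 4, 9, 20, 3, 21, 15, 10, 16, 23, 5, 27, 26, 28]; 2 leaves entered; closest P14.

== RESULT ==
14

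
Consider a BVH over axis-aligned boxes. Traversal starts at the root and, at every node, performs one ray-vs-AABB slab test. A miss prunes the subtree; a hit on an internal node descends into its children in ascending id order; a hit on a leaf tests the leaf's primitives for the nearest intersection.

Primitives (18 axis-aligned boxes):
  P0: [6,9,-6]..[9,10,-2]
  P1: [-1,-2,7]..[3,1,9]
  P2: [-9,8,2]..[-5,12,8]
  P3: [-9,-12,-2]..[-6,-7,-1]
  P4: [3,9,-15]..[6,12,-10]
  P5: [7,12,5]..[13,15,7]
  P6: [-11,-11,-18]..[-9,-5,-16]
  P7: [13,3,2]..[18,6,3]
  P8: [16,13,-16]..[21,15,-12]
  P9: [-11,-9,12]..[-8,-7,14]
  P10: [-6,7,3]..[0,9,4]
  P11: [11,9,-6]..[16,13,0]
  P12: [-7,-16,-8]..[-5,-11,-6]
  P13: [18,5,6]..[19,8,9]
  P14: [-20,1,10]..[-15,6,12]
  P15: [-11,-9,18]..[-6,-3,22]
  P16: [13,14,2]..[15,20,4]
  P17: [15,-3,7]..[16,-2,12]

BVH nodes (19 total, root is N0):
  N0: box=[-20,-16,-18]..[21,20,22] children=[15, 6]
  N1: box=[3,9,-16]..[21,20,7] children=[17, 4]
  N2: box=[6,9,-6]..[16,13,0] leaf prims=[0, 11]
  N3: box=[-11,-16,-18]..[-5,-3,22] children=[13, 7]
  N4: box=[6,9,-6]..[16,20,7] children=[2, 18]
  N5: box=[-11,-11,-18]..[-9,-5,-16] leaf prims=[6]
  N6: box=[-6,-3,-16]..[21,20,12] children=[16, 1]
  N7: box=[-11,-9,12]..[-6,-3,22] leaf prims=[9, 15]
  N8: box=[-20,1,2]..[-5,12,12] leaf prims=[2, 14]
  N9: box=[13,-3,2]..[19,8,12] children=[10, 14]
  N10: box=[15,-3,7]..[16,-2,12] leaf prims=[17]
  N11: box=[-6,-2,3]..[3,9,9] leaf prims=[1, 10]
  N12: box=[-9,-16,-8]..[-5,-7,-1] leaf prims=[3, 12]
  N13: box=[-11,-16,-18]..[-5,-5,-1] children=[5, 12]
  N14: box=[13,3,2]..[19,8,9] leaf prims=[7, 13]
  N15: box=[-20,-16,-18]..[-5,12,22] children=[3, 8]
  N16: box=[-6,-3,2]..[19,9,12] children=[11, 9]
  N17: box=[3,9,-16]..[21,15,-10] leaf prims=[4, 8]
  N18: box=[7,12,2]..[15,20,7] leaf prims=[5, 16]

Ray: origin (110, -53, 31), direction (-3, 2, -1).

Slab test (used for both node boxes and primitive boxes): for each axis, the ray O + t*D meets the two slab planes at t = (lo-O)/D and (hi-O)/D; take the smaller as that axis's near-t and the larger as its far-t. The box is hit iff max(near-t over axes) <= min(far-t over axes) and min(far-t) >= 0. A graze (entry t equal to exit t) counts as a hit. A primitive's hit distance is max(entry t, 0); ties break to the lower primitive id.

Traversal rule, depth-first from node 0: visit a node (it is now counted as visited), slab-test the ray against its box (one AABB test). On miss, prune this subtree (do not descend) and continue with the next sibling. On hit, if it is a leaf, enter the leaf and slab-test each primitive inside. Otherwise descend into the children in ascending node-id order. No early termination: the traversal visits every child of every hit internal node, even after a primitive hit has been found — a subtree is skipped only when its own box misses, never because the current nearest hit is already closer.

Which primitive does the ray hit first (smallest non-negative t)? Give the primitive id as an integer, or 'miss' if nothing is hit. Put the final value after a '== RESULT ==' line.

Walk:
N0 x:[89/3,130/3] y:[37/2,73/2] z:[9,49] -> hit [89/3,73/2], descend [6, 15]
  N6 x:[89/3,116/3] y:[25,73/2] z:[19,47] -> hit [89/3,73/2], descend [1, 16]
    N1 x:[89/3,107/3] y:[31,73/2] z:[24,47] -> hit [31,107/3], descend [4, 17]
      N4 x:[94/3,104/3] y:[31,73/2] z:[24,37] -> hit [94/3,104/3], descend [2, 18]
        N2 x:[94/3,104/3] y:[31,33] z:[31,37] -> hit [94/3,33] leaf, test {P0(miss), P11@t=94/3}
        N18 x:[95/3,103/3] y:[65/2,73/2] z:[24,29] -> miss, prune
      N17 x:[89/3,107/3] y:[31,34] z:[41,47] -> miss, prune
    N16 x:[91/3,116/3] y:[25,31] z:[19,29] -> miss, prune
  N15 x:[115/3,130/3] y:[37/2,65/2] z:[9,49] -> miss, prune

Visited [0, 6, 1, 4, 2, 18, 17, 16, 15]. Tests: 9 box, 1 leaf. Nearest: P11.

== RESULT ==
11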